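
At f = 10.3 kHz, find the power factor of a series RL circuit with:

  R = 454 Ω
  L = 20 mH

Step 1 — Angular frequency: ω = 2π·f = 2π·1.03e+04 = 6.472e+04 rad/s.
Step 2 — Component impedances:
  R: Z = R = 454 Ω
  L: Z = jωL = j·6.472e+04·0.02 = 0 + j1294 Ω
Step 3 — Series combination: Z_total = R + L = 454 + j1294 Ω = 1372∠70.7° Ω.
Step 4 — Power factor: PF = cos(φ) = Re(Z)/|Z| = 454/1371.6 = 0.331.
Step 5 — Type: Im(Z) = 1294 ⇒ lagging (phase φ = 70.7°).

PF = 0.331 (lagging, φ = 70.7°)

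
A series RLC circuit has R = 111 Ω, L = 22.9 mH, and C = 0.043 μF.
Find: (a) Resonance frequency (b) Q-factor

Step 1 — Resonance condition Im(Z)=0 gives ω₀ = 1/√(LC).
Step 2 — ω₀ = 1/√(0.0229·4.3e-08) = 3.187e+04 rad/s.
Step 3 — f₀ = ω₀/(2π) = 5072 Hz.
Step 4 — Series Q: Q = ω₀L/R = 3.187e+04·0.0229/111 = 6.574.

(a) f₀ = 5072 Hz  (b) Q = 6.574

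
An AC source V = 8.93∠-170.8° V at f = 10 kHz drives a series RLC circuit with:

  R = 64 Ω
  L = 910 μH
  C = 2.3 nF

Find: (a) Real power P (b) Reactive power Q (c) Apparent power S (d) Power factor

Step 1 — Angular frequency: ω = 2π·f = 2π·1e+04 = 6.283e+04 rad/s.
Step 2 — Component impedances:
  R: Z = R = 64 Ω
  L: Z = jωL = j·6.283e+04·0.00091 = 0 + j57.18 Ω
  C: Z = 1/(jωC) = -j/(ω·C) = 0 - j6920 Ω
Step 3 — Series combination: Z_total = R + L + C = 64 - j6863 Ω = 6863∠-89.5° Ω.
Step 4 — Source phasor: V = 8.93∠-170.8° V = -8.815 - j1.428 V.
Step 5 — Current: I = V / Z = 0.000196 - j0.001286 A = 0.001301∠-81.3° A.
Step 6 — Complex power: S = V·I* = 0.0001084 - j0.01162 VA.
Step 7 — Real power: P = Re(S) = 0.0001084 W.
Step 8 — Reactive power: Q = Im(S) = -0.01162 VAR.
Step 9 — Apparent power: |S| = 0.01162 VA.
Step 10 — Power factor: PF = P/|S| = 0.009326 (leading).

(a) P = 0.0001084 W  (b) Q = -0.01162 VAR  (c) S = 0.01162 VA  (d) PF = 0.009326 (leading)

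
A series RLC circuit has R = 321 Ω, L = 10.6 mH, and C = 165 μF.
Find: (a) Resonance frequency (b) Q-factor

Step 1 — Resonance condition Im(Z)=0 gives ω₀ = 1/√(LC).
Step 2 — ω₀ = 1/√(0.0106·0.000165) = 756.1 rad/s.
Step 3 — f₀ = ω₀/(2π) = 120.3 Hz.
Step 4 — Series Q: Q = ω₀L/R = 756.1·0.0106/321 = 0.02497.

(a) f₀ = 120.3 Hz  (b) Q = 0.02497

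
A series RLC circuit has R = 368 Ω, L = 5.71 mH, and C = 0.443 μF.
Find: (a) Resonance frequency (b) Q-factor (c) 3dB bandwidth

Step 1 — Resonance: ω₀ = 1/√(LC) = 1/√(0.00571·4.43e-07) = 1.988e+04 rad/s.
Step 2 — f₀ = ω₀/(2π) = 3164 Hz.
Step 3 — Series Q: Q = ω₀L/R = 1.988e+04·0.00571/368 = 0.3085.
Step 4 — Bandwidth: Δω = ω₀/Q = 6.445e+04 rad/s; BW = Δω/(2π) = 1.026e+04 Hz.

(a) f₀ = 3164 Hz  (b) Q = 0.3085  (c) BW = 1.026e+04 Hz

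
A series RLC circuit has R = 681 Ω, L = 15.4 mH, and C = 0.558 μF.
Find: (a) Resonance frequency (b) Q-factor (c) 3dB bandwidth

Step 1 — Resonance condition Im(Z)=0 gives ω₀ = 1/√(LC).
Step 2 — ω₀ = 1/√(0.0154·5.58e-07) = 1.079e+04 rad/s.
Step 3 — f₀ = ω₀/(2π) = 1717 Hz.
Step 4 — Series Q: Q = ω₀L/R = 1.079e+04·0.0154/681 = 0.2439.
Step 5 — 3dB bandwidth: Δω = ω₀/Q = 4.422e+04 rad/s; BW = Δω/(2π) = 7038 Hz.

(a) f₀ = 1717 Hz  (b) Q = 0.2439  (c) BW = 7038 Hz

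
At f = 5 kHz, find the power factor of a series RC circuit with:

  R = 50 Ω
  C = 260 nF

Step 1 — Angular frequency: ω = 2π·f = 2π·5000 = 3.142e+04 rad/s.
Step 2 — Component impedances:
  R: Z = R = 50 Ω
  C: Z = 1/(jωC) = -j/(ω·C) = 0 - j122.4 Ω
Step 3 — Series combination: Z_total = R + C = 50 - j122.4 Ω = 132.2∠-67.8° Ω.
Step 4 — Power factor: PF = cos(φ) = Re(Z)/|Z| = 50/132.24 = 0.3781.
Step 5 — Type: Im(Z) = -122.4 ⇒ leading (phase φ = -67.8°).

PF = 0.3781 (leading, φ = -67.8°)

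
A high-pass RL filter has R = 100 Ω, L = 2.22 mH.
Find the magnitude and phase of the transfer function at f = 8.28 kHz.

Step 1 — Angular frequency: ω = 2π·8280 = 5.202e+04 rad/s.
Step 2 — Transfer function: H(jω) = jωL/(R + jωL).
Step 3 — Numerator jωL = j·115.5; denominator R + jωL = 100 + j115.5.
Step 4 — H = 0.5715 + j0.4949.
Step 5 — Magnitude: |H| = 0.756 (-2.4 dB); phase: φ = 40.9°.

|H| = 0.756 (-2.4 dB), φ = 40.9°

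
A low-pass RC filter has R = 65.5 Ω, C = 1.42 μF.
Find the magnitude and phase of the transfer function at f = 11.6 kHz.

Step 1 — Angular frequency: ω = 2π·1.16e+04 = 7.288e+04 rad/s.
Step 2 — Transfer function: H(jω) = 1/(1 + jωRC).
Step 3 — Denominator: 1 + jωRC = 1 + j·7.288e+04·65.5·1.42e-06 = 1 + j6.779.
Step 4 — H = 0.0213 - j0.1444.
Step 5 — Magnitude: |H| = 0.1459 (-16.7 dB); phase: φ = -81.6°.

|H| = 0.1459 (-16.7 dB), φ = -81.6°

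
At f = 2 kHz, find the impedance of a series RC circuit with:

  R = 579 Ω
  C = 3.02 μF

Step 1 — Angular frequency: ω = 2π·f = 2π·2000 = 1.257e+04 rad/s.
Step 2 — Component impedances:
  R: Z = R = 579 Ω
  C: Z = 1/(jωC) = -j/(ω·C) = 0 - j26.35 Ω
Step 3 — Series combination: Z_total = R + C = 579 - j26.35 Ω = 579.6∠-2.6° Ω.

Z = 579 - j26.35 Ω = 579.6∠-2.6° Ω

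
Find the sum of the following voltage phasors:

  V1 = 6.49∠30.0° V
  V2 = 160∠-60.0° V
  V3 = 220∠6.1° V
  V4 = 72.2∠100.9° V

Step 1 — Convert each phasor to rectangular form:
  V1 = 6.49·(cos(30.0°) + j·sin(30.0°)) = 5.621 + j3.245 V
  V2 = 160·(cos(-60.0°) + j·sin(-60.0°)) = 80 - j138.6 V
  V3 = 220·(cos(6.1°) + j·sin(6.1°)) = 218.8 + j23.38 V
  V4 = 72.2·(cos(100.9°) + j·sin(100.9°)) = -13.65 + j70.9 V
Step 2 — Sum components: V_total = 290.7 - j41.04 V.
Step 3 — Convert to polar: |V_total| = 293.6 V, ∠V_total = -8.0°.

V_total = 293.6∠-8.0° V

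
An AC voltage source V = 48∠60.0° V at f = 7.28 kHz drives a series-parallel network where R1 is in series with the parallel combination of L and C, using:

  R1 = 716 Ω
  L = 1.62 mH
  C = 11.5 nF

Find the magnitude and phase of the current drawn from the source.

Step 1 — Angular frequency: ω = 2π·f = 2π·7280 = 4.574e+04 rad/s.
Step 2 — Component impedances:
  R1: Z = R = 716 Ω
  L: Z = jωL = j·4.574e+04·0.00162 = 0 + j74.1 Ω
  C: Z = 1/(jωC) = -j/(ω·C) = 0 - j1901 Ω
Step 3 — Parallel branch: L || C = 1/(1/L + 1/C) = 0 + j77.11 Ω.
Step 4 — Series with R1: Z_total = R1 + (L || C) = 716 + j77.11 Ω = 720.1∠6.1° Ω.
Step 5 — Source phasor: V = 48∠60.0° V = 24 + j41.57 V.
Step 6 — Ohm's law: I = V / Z_total = (24 + j41.57) / (716 + j77.11) = 0.03932 + j0.05382 A.
Step 7 — Convert to polar: |I| = 0.06665 A, ∠I = 53.9°.

I = 0.06665∠53.9° A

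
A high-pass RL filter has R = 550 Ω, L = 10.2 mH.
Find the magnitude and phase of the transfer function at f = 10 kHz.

Step 1 — Angular frequency: ω = 2π·1e+04 = 6.283e+04 rad/s.
Step 2 — Transfer function: H(jω) = jωL/(R + jωL).
Step 3 — Numerator jωL = j·640.9; denominator R + jωL = 550 + j640.9.
Step 4 — H = 0.5759 + j0.4942.
Step 5 — Magnitude: |H| = 0.7589 (-2.4 dB); phase: φ = 40.6°.

|H| = 0.7589 (-2.4 dB), φ = 40.6°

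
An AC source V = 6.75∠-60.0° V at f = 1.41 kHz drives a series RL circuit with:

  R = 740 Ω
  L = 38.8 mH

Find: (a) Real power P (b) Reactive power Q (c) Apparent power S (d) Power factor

Step 1 — Angular frequency: ω = 2π·f = 2π·1410 = 8859 rad/s.
Step 2 — Component impedances:
  R: Z = R = 740 Ω
  L: Z = jωL = j·8859·0.0388 = 0 + j343.7 Ω
Step 3 — Series combination: Z_total = R + L = 740 + j343.7 Ω = 815.9∠24.9° Ω.
Step 4 — Source phasor: V = 6.75∠-60.0° V = 3.375 - j5.846 V.
Step 5 — Current: I = V / Z = 0.0007332 - j0.00824 A = 0.008273∠-84.9° A.
Step 6 — Complex power: S = V·I* = 0.05064 + j0.02352 VA.
Step 7 — Real power: P = Re(S) = 0.05064 W.
Step 8 — Reactive power: Q = Im(S) = 0.02352 VAR.
Step 9 — Apparent power: |S| = 0.05584 VA.
Step 10 — Power factor: PF = P/|S| = 0.9069 (lagging).

(a) P = 0.05064 W  (b) Q = 0.02352 VAR  (c) S = 0.05584 VA  (d) PF = 0.9069 (lagging)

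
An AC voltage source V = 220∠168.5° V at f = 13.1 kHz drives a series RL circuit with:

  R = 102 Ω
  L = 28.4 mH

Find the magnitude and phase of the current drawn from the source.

Step 1 — Angular frequency: ω = 2π·f = 2π·1.31e+04 = 8.231e+04 rad/s.
Step 2 — Component impedances:
  R: Z = R = 102 Ω
  L: Z = jωL = j·8.231e+04·0.0284 = 0 + j2338 Ω
Step 3 — Series combination: Z_total = R + L = 102 + j2338 Ω = 2340∠87.5° Ω.
Step 4 — Source phasor: V = 220∠168.5° V = -215.6 + j43.86 V.
Step 5 — Ohm's law: I = V / Z_total = (-215.6 + j43.86) / (102 + j2338) = 0.01471 + j0.09287 A.
Step 6 — Convert to polar: |I| = 0.09402 A, ∠I = 81.0°.

I = 0.09402∠81.0° A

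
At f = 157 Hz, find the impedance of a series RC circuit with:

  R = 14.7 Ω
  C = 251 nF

Step 1 — Angular frequency: ω = 2π·f = 2π·157 = 986.5 rad/s.
Step 2 — Component impedances:
  R: Z = R = 14.7 Ω
  C: Z = 1/(jωC) = -j/(ω·C) = 0 - j4039 Ω
Step 3 — Series combination: Z_total = R + C = 14.7 - j4039 Ω = 4039∠-89.8° Ω.

Z = 14.7 - j4039 Ω = 4039∠-89.8° Ω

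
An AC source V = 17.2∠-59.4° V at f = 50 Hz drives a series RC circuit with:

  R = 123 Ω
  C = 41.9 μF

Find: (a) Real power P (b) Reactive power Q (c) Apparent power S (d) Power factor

Step 1 — Angular frequency: ω = 2π·f = 2π·50 = 314.2 rad/s.
Step 2 — Component impedances:
  R: Z = R = 123 Ω
  C: Z = 1/(jωC) = -j/(ω·C) = 0 - j75.97 Ω
Step 3 — Series combination: Z_total = R + C = 123 - j75.97 Ω = 144.6∠-31.7° Ω.
Step 4 — Source phasor: V = 17.2∠-59.4° V = 8.756 - j14.8 V.
Step 5 — Current: I = V / Z = 0.1053 - j0.0553 A = 0.119∠-27.7° A.
Step 6 — Complex power: S = V·I* = 1.741 - j1.075 VA.
Step 7 — Real power: P = Re(S) = 1.741 W.
Step 8 — Reactive power: Q = Im(S) = -1.075 VAR.
Step 9 — Apparent power: |S| = 2.046 VA.
Step 10 — Power factor: PF = P/|S| = 0.8508 (leading).

(a) P = 1.741 W  (b) Q = -1.075 VAR  (c) S = 2.046 VA  (d) PF = 0.8508 (leading)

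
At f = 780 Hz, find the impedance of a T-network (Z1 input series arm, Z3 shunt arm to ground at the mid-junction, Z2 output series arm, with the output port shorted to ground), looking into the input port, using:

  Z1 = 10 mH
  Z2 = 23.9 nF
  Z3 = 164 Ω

Step 1 — Angular frequency: ω = 2π·f = 2π·780 = 4901 rad/s.
Step 2 — Component impedances:
  Z1: Z = jωL = j·4901·0.01 = 0 + j49.01 Ω
  Z2: Z = 1/(jωC) = -j/(ω·C) = 0 - j8537 Ω
  Z3: Z = R = 164 Ω
Step 3 — With the output port shorted to ground, the output series arm Z2 runs from the junction to ground; the shunt arm Z3 also runs from the junction to ground. They appear in parallel: Z3 || Z2 = 163.9 - j3.149 Ω.
Step 4 — Series with input arm Z1: Z_in = Z1 + (Z3 || Z2) = 163.9 + j45.86 Ω = 170.2∠15.6° Ω.

Z = 163.9 + j45.86 Ω = 170.2∠15.6° Ω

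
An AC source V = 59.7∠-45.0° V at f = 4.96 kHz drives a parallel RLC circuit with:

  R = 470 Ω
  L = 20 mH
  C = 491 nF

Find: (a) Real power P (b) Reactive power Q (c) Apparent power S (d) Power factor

Step 1 — Angular frequency: ω = 2π·f = 2π·4960 = 3.116e+04 rad/s.
Step 2 — Component impedances:
  R: Z = R = 470 Ω
  L: Z = jωL = j·3.116e+04·0.02 = 0 + j623.3 Ω
  C: Z = 1/(jωC) = -j/(ω·C) = 0 - j65.35 Ω
Step 3 — Parallel combination: 1/Z_total = 1/R + 1/L + 1/C; Z_total = 11.07 - j71.29 Ω = 72.14∠-81.2° Ω.
Step 4 — Source phasor: V = 59.7∠-45.0° V = 42.21 - j42.21 V.
Step 5 — Current: I = V / Z = 0.668 + j0.4884 A = 0.8275∠36.2° A.
Step 6 — Complex power: S = V·I* = 7.583 - j48.82 VA.
Step 7 — Real power: P = Re(S) = 7.583 W.
Step 8 — Reactive power: Q = Im(S) = -48.82 VAR.
Step 9 — Apparent power: |S| = 49.4 VA.
Step 10 — Power factor: PF = P/|S| = 0.1535 (leading).

(a) P = 7.583 W  (b) Q = -48.82 VAR  (c) S = 49.4 VA  (d) PF = 0.1535 (leading)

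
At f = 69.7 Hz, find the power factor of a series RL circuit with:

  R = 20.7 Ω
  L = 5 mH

Step 1 — Angular frequency: ω = 2π·f = 2π·69.7 = 437.9 rad/s.
Step 2 — Component impedances:
  R: Z = R = 20.7 Ω
  L: Z = jωL = j·437.9·0.005 = 0 + j2.19 Ω
Step 3 — Series combination: Z_total = R + L = 20.7 + j2.19 Ω = 20.82∠6.0° Ω.
Step 4 — Power factor: PF = cos(φ) = Re(Z)/|Z| = 20.7/20.815 = 0.9945.
Step 5 — Type: Im(Z) = 2.19 ⇒ lagging (phase φ = 6.0°).

PF = 0.9945 (lagging, φ = 6.0°)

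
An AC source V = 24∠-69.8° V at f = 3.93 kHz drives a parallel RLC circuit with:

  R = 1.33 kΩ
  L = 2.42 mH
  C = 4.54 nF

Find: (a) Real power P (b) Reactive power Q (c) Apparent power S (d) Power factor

Step 1 — Angular frequency: ω = 2π·f = 2π·3930 = 2.469e+04 rad/s.
Step 2 — Component impedances:
  R: Z = R = 1330 Ω
  L: Z = jωL = j·2.469e+04·0.00242 = 0 + j59.76 Ω
  C: Z = 1/(jωC) = -j/(ω·C) = 0 - j8920 Ω
Step 3 — Parallel combination: 1/Z_total = 1/R + 1/L + 1/C; Z_total = 2.716 + j60.04 Ω = 60.1∠87.4° Ω.
Step 4 — Source phasor: V = 24∠-69.8° V = 8.287 - j22.52 V.
Step 5 — Current: I = V / Z = -0.3682 - j0.1547 A = 0.3993∠-157.2° A.
Step 6 — Complex power: S = V·I* = 0.4331 + j9.574 VA.
Step 7 — Real power: P = Re(S) = 0.4331 W.
Step 8 — Reactive power: Q = Im(S) = 9.574 VAR.
Step 9 — Apparent power: |S| = 9.584 VA.
Step 10 — Power factor: PF = P/|S| = 0.04519 (lagging).

(a) P = 0.4331 W  (b) Q = 9.574 VAR  (c) S = 9.584 VA  (d) PF = 0.04519 (lagging)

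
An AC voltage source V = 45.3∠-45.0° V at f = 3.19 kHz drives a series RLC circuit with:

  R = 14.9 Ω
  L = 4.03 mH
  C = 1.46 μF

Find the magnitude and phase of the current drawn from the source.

Step 1 — Angular frequency: ω = 2π·f = 2π·3190 = 2.004e+04 rad/s.
Step 2 — Component impedances:
  R: Z = R = 14.9 Ω
  L: Z = jωL = j·2.004e+04·0.00403 = 0 + j80.77 Ω
  C: Z = 1/(jωC) = -j/(ω·C) = 0 - j34.17 Ω
Step 3 — Series combination: Z_total = R + L + C = 14.9 + j46.6 Ω = 48.93∠72.3° Ω.
Step 4 — Source phasor: V = 45.3∠-45.0° V = 32.03 - j32.03 V.
Step 5 — Ohm's law: I = V / Z_total = (32.03 - j32.03) / (14.9 + j46.6) = -0.4242 - j0.823 A.
Step 6 — Convert to polar: |I| = 0.9259 A, ∠I = -117.3°.

I = 0.9259∠-117.3° A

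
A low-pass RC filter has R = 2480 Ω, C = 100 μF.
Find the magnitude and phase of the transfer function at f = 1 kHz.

Step 1 — Angular frequency: ω = 2π·1000 = 6283 rad/s.
Step 2 — Transfer function: H(jω) = 1/(1 + jωRC).
Step 3 — Denominator: 1 + jωRC = 1 + j·6283·2480·0.0001 = 1 + j1558.
Step 4 — H = 4.118e-07 - j0.0006418.
Step 5 — Magnitude: |H| = 0.0006418 (-63.9 dB); phase: φ = -90.0°.

|H| = 0.0006418 (-63.9 dB), φ = -90.0°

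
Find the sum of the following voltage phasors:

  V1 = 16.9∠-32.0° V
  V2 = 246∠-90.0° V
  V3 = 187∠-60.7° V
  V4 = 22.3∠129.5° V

Step 1 — Convert each phasor to rectangular form:
  V1 = 16.9·(cos(-32.0°) + j·sin(-32.0°)) = 14.33 - j8.956 V
  V2 = 246·(cos(-90.0°) + j·sin(-90.0°)) = 0 - j246 V
  V3 = 187·(cos(-60.7°) + j·sin(-60.7°)) = 91.51 - j163.1 V
  V4 = 22.3·(cos(129.5°) + j·sin(129.5°)) = -14.18 + j17.21 V
Step 2 — Sum components: V_total = 91.66 - j400.8 V.
Step 3 — Convert to polar: |V_total| = 411.2 V, ∠V_total = -77.1°.

V_total = 411.2∠-77.1° V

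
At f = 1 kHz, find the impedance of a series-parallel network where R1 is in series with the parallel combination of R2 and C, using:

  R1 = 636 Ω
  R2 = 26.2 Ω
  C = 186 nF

Step 1 — Angular frequency: ω = 2π·f = 2π·1000 = 6283 rad/s.
Step 2 — Component impedances:
  R1: Z = R = 636 Ω
  R2: Z = R = 26.2 Ω
  C: Z = 1/(jωC) = -j/(ω·C) = 0 - j855.7 Ω
Step 3 — Parallel branch: R2 || C = 1/(1/R2 + 1/C) = 26.18 - j0.8015 Ω.
Step 4 — Series with R1: Z_total = R1 + (R2 || C) = 662.2 - j0.8015 Ω = 662.2∠-0.1° Ω.

Z = 662.2 - j0.8015 Ω = 662.2∠-0.1° Ω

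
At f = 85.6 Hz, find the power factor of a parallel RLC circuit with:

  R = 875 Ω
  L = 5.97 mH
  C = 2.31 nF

Step 1 — Angular frequency: ω = 2π·f = 2π·85.6 = 537.8 rad/s.
Step 2 — Component impedances:
  R: Z = R = 875 Ω
  L: Z = jωL = j·537.8·0.00597 = 0 + j3.211 Ω
  C: Z = 1/(jωC) = -j/(ω·C) = 0 - j8.049e+05 Ω
Step 3 — Parallel combination: 1/Z_total = 1/R + 1/L + 1/C; Z_total = 0.01178 + j3.211 Ω = 3.211∠89.8° Ω.
Step 4 — Power factor: PF = cos(φ) = Re(Z)/|Z| = 0.011783/3.2109 = 0.00367.
Step 5 — Type: Im(Z) = 3.211 ⇒ lagging (phase φ = 89.8°).

PF = 0.00367 (lagging, φ = 89.8°)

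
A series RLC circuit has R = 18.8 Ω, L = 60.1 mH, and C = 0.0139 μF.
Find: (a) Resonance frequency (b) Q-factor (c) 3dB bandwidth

Step 1 — Resonance: ω₀ = 1/√(LC) = 1/√(0.0601·1.39e-08) = 3.46e+04 rad/s.
Step 2 — f₀ = ω₀/(2π) = 5506 Hz.
Step 3 — Series Q: Q = ω₀L/R = 3.46e+04·0.0601/18.8 = 110.6.
Step 4 — Bandwidth: Δω = ω₀/Q = 312.8 rad/s; BW = Δω/(2π) = 49.79 Hz.

(a) f₀ = 5506 Hz  (b) Q = 110.6  (c) BW = 49.79 Hz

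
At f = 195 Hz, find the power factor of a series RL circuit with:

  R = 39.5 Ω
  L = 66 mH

Step 1 — Angular frequency: ω = 2π·f = 2π·195 = 1225 rad/s.
Step 2 — Component impedances:
  R: Z = R = 39.5 Ω
  L: Z = jωL = j·1225·0.066 = 0 + j80.86 Ω
Step 3 — Series combination: Z_total = R + L = 39.5 + j80.86 Ω = 90∠64.0° Ω.
Step 4 — Power factor: PF = cos(φ) = Re(Z)/|Z| = 39.5/90 = 0.4389.
Step 5 — Type: Im(Z) = 80.86 ⇒ lagging (phase φ = 64.0°).

PF = 0.4389 (lagging, φ = 64.0°)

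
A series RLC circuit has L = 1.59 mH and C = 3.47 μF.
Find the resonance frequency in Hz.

Step 1 — Resonance condition Im(Z)=0 gives ω₀ = 1/√(LC).
Step 2 — ω₀ = 1/√(0.00159·3.47e-06) = 1.346e+04 rad/s.
Step 3 — f₀ = ω₀/(2π) = 2143 Hz.

f₀ = 2143 Hz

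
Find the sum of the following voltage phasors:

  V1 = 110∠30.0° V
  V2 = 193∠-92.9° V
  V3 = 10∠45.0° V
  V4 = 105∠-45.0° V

Step 1 — Convert each phasor to rectangular form:
  V1 = 110·(cos(30.0°) + j·sin(30.0°)) = 95.26 + j55 V
  V2 = 193·(cos(-92.9°) + j·sin(-92.9°)) = -9.764 - j192.8 V
  V3 = 10·(cos(45.0°) + j·sin(45.0°)) = 7.071 + j7.071 V
  V4 = 105·(cos(-45.0°) + j·sin(-45.0°)) = 74.25 - j74.25 V
Step 2 — Sum components: V_total = 166.8 - j204.9 V.
Step 3 — Convert to polar: |V_total| = 264.2 V, ∠V_total = -50.9°.

V_total = 264.2∠-50.9° V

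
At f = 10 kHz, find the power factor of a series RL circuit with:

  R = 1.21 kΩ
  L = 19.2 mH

Step 1 — Angular frequency: ω = 2π·f = 2π·1e+04 = 6.283e+04 rad/s.
Step 2 — Component impedances:
  R: Z = R = 1210 Ω
  L: Z = jωL = j·6.283e+04·0.0192 = 0 + j1206 Ω
Step 3 — Series combination: Z_total = R + L = 1210 + j1206 Ω = 1709∠44.9° Ω.
Step 4 — Power factor: PF = cos(φ) = Re(Z)/|Z| = 1210/1708.6 = 0.7082.
Step 5 — Type: Im(Z) = 1206 ⇒ lagging (phase φ = 44.9°).

PF = 0.7082 (lagging, φ = 44.9°)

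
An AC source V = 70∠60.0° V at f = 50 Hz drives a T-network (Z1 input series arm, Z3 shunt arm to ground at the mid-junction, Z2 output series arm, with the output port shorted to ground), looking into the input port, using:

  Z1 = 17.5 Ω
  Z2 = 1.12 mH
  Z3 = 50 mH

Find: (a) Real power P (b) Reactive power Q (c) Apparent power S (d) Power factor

Step 1 — Angular frequency: ω = 2π·f = 2π·50 = 314.2 rad/s.
Step 2 — Component impedances:
  Z1: Z = R = 17.5 Ω
  Z2: Z = jωL = j·314.2·0.00112 = 0 + j0.3519 Ω
  Z3: Z = jωL = j·314.2·0.05 = 0 + j15.71 Ω
Step 3 — With the output port shorted to ground, the output series arm Z2 runs from the junction to ground; the shunt arm Z3 also runs from the junction to ground. They appear in parallel: Z3 || Z2 = 0 + j0.3441 Ω.
Step 4 — Series with input arm Z1: Z_in = Z1 + (Z3 || Z2) = 17.5 + j0.3441 Ω = 17.5∠1.1° Ω.
Step 5 — Source phasor: V = 70∠60.0° V = 35 + j60.62 V.
Step 6 — Current: I = V / Z = 2.067 + j3.423 A = 3.999∠58.9° A.
Step 7 — Complex power: S = V·I* = 279.9 + j5.504 VA.
Step 8 — Real power: P = Re(S) = 279.9 W.
Step 9 — Reactive power: Q = Im(S) = 5.504 VAR.
Step 10 — Apparent power: |S| = 279.9 VA.
Step 11 — Power factor: PF = P/|S| = 0.9998 (lagging).

(a) P = 279.9 W  (b) Q = 5.504 VAR  (c) S = 279.9 VA  (d) PF = 0.9998 (lagging)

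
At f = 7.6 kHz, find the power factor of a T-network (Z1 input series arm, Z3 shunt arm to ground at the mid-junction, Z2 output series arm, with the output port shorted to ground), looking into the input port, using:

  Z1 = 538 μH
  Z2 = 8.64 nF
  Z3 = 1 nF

Step 1 — Angular frequency: ω = 2π·f = 2π·7600 = 4.775e+04 rad/s.
Step 2 — Component impedances:
  Z1: Z = jωL = j·4.775e+04·0.000538 = 0 + j25.69 Ω
  Z2: Z = 1/(jωC) = -j/(ω·C) = 0 - j2424 Ω
  Z3: Z = 1/(jωC) = -j/(ω·C) = 0 - j2.094e+04 Ω
Step 3 — With the output port shorted to ground, the output series arm Z2 runs from the junction to ground; the shunt arm Z3 also runs from the junction to ground. They appear in parallel: Z3 || Z2 = 0 - j2172 Ω.
Step 4 — Series with input arm Z1: Z_in = Z1 + (Z3 || Z2) = 0 - j2147 Ω = 2147∠-90.0° Ω.
Step 5 — Power factor: PF = cos(φ) = Re(Z)/|Z| = 0/2147 = 0.
Step 6 — Type: Im(Z) = -2147 ⇒ leading (phase φ = -90.0°).

PF = 0 (leading, φ = -90.0°)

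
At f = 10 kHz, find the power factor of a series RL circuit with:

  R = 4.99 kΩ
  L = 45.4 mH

Step 1 — Angular frequency: ω = 2π·f = 2π·1e+04 = 6.283e+04 rad/s.
Step 2 — Component impedances:
  R: Z = R = 4990 Ω
  L: Z = jωL = j·6.283e+04·0.0454 = 0 + j2853 Ω
Step 3 — Series combination: Z_total = R + L = 4990 + j2853 Ω = 5748∠29.8° Ω.
Step 4 — Power factor: PF = cos(φ) = Re(Z)/|Z| = 4990/5747.8 = 0.8682.
Step 5 — Type: Im(Z) = 2853 ⇒ lagging (phase φ = 29.8°).

PF = 0.8682 (lagging, φ = 29.8°)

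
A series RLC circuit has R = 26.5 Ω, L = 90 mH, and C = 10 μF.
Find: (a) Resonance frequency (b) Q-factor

Step 1 — Resonance condition Im(Z)=0 gives ω₀ = 1/√(LC).
Step 2 — ω₀ = 1/√(0.09·1e-05) = 1054 rad/s.
Step 3 — f₀ = ω₀/(2π) = 167.8 Hz.
Step 4 — Series Q: Q = ω₀L/R = 1054·0.09/26.5 = 3.58.

(a) f₀ = 167.8 Hz  (b) Q = 3.58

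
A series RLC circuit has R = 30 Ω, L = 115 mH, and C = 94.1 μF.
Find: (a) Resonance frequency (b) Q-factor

Step 1 — Resonance condition Im(Z)=0 gives ω₀ = 1/√(LC).
Step 2 — ω₀ = 1/√(0.115·9.41e-05) = 304 rad/s.
Step 3 — f₀ = ω₀/(2π) = 48.38 Hz.
Step 4 — Series Q: Q = ω₀L/R = 304·0.115/30 = 1.165.

(a) f₀ = 48.38 Hz  (b) Q = 1.165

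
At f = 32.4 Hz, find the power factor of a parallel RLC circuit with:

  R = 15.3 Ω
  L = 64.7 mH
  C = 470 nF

Step 1 — Angular frequency: ω = 2π·f = 2π·32.4 = 203.6 rad/s.
Step 2 — Component impedances:
  R: Z = R = 15.3 Ω
  L: Z = jωL = j·203.6·0.0647 = 0 + j13.17 Ω
  C: Z = 1/(jωC) = -j/(ω·C) = 0 - j1.045e+04 Ω
Step 3 — Parallel combination: 1/Z_total = 1/R + 1/L + 1/C; Z_total = 6.522 + j7.566 Ω = 9.989∠49.2° Ω.
Step 4 — Power factor: PF = cos(φ) = Re(Z)/|Z| = 6.522/9.989 = 0.6529.
Step 5 — Type: Im(Z) = 7.566 ⇒ lagging (phase φ = 49.2°).

PF = 0.6529 (lagging, φ = 49.2°)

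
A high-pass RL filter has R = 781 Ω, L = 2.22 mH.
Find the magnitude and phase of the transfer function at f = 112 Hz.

Step 1 — Angular frequency: ω = 2π·112 = 703.7 rad/s.
Step 2 — Transfer function: H(jω) = jωL/(R + jωL).
Step 3 — Numerator jωL = j·1.562; denominator R + jωL = 781 + j1.562.
Step 4 — H = 4.001e-06 + j0.002.
Step 5 — Magnitude: |H| = 0.002 (-54.0 dB); phase: φ = 89.9°.

|H| = 0.002 (-54.0 dB), φ = 89.9°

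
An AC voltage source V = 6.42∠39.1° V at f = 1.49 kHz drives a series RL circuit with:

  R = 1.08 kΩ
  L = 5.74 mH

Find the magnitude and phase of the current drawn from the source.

Step 1 — Angular frequency: ω = 2π·f = 2π·1490 = 9362 rad/s.
Step 2 — Component impedances:
  R: Z = R = 1080 Ω
  L: Z = jωL = j·9362·0.00574 = 0 + j53.74 Ω
Step 3 — Series combination: Z_total = R + L = 1080 + j53.74 Ω = 1081∠2.8° Ω.
Step 4 — Source phasor: V = 6.42∠39.1° V = 4.982 + j4.049 V.
Step 5 — Ohm's law: I = V / Z_total = (4.982 + j4.049) / (1080 + j53.74) = 0.004788 + j0.003511 A.
Step 6 — Convert to polar: |I| = 0.005937 A, ∠I = 36.3°.

I = 0.005937∠36.3° A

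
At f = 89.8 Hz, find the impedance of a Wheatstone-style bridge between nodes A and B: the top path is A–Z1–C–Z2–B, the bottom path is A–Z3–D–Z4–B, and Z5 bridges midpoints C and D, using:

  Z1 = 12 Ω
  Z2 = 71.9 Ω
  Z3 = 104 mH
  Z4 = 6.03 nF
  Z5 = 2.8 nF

Step 1 — Angular frequency: ω = 2π·f = 2π·89.8 = 564.2 rad/s.
Step 2 — Component impedances:
  Z1: Z = R = 12 Ω
  Z2: Z = R = 71.9 Ω
  Z3: Z = jωL = j·564.2·0.104 = 0 + j58.68 Ω
  Z4: Z = 1/(jωC) = -j/(ω·C) = 0 - j2.939e+05 Ω
  Z5: Z = 1/(jωC) = -j/(ω·C) = 0 - j6.33e+05 Ω
Step 3 — Bridge requires nodal analysis (the Z5 bridge couples midpoints C and D, so the two paths cannot be reduced to a simple series/parallel combination). Setting node B to ground and injecting 1 A at node A, the 3-node admittance system at A, C, D solves to V_A = Z_AB = 83.9 - j0.02418 Ω = 83.9∠-0.0° Ω.

Z = 83.9 - j0.02418 Ω = 83.9∠-0.0° Ω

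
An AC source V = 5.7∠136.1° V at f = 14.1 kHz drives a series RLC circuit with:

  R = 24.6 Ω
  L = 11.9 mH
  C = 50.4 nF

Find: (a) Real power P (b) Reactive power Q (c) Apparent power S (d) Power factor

Step 1 — Angular frequency: ω = 2π·f = 2π·1.41e+04 = 8.859e+04 rad/s.
Step 2 — Component impedances:
  R: Z = R = 24.6 Ω
  L: Z = jωL = j·8.859e+04·0.0119 = 0 + j1054 Ω
  C: Z = 1/(jωC) = -j/(ω·C) = 0 - j224 Ω
Step 3 — Series combination: Z_total = R + L + C = 24.6 + j830.3 Ω = 830.7∠88.3° Ω.
Step 4 — Source phasor: V = 5.7∠136.1° V = -4.107 + j3.952 V.
Step 5 — Current: I = V / Z = 0.00461 + j0.005083 A = 0.006862∠47.8° A.
Step 6 — Complex power: S = V·I* = 0.001158 + j0.0391 VA.
Step 7 — Real power: P = Re(S) = 0.001158 W.
Step 8 — Reactive power: Q = Im(S) = 0.0391 VAR.
Step 9 — Apparent power: |S| = 0.03911 VA.
Step 10 — Power factor: PF = P/|S| = 0.02962 (lagging).

(a) P = 0.001158 W  (b) Q = 0.0391 VAR  (c) S = 0.03911 VA  (d) PF = 0.02962 (lagging)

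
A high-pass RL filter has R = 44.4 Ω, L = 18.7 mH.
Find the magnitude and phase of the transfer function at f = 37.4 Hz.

Step 1 — Angular frequency: ω = 2π·37.4 = 235 rad/s.
Step 2 — Transfer function: H(jω) = jωL/(R + jωL).
Step 3 — Numerator jωL = j·4.394; denominator R + jωL = 44.4 + j4.394.
Step 4 — H = 0.0097 + j0.09801.
Step 5 — Magnitude: |H| = 0.09849 (-20.1 dB); phase: φ = 84.3°.

|H| = 0.09849 (-20.1 dB), φ = 84.3°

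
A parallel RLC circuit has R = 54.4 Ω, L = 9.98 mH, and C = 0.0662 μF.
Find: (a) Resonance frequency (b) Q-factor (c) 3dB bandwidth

Step 1 — Resonance: ω₀ = 1/√(LC) = 1/√(0.00998·6.62e-08) = 3.891e+04 rad/s.
Step 2 — f₀ = ω₀/(2π) = 6192 Hz.
Step 3 — Parallel Q: Q = R/(ω₀L) = 54.4/(3.891e+04·0.00998) = 0.1401.
Step 4 — Bandwidth: Δω = ω₀/Q = 2.777e+05 rad/s; BW = Δω/(2π) = 4.419e+04 Hz.

(a) f₀ = 6192 Hz  (b) Q = 0.1401  (c) BW = 4.419e+04 Hz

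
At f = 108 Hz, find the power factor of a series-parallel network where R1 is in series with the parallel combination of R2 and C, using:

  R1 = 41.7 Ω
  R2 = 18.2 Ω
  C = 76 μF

Step 1 — Angular frequency: ω = 2π·f = 2π·108 = 678.6 rad/s.
Step 2 — Component impedances:
  R1: Z = R = 41.7 Ω
  R2: Z = R = 18.2 Ω
  C: Z = 1/(jωC) = -j/(ω·C) = 0 - j19.39 Ω
Step 3 — Parallel branch: R2 || C = 1/(1/R2 + 1/C) = 9.676 - j9.082 Ω.
Step 4 — Series with R1: Z_total = R1 + (R2 || C) = 51.38 - j9.082 Ω = 52.17∠-10.0° Ω.
Step 5 — Power factor: PF = cos(φ) = Re(Z)/|Z| = 51.376/52.172 = 0.9847.
Step 6 — Type: Im(Z) = -9.082 ⇒ leading (phase φ = -10.0°).

PF = 0.9847 (leading, φ = -10.0°)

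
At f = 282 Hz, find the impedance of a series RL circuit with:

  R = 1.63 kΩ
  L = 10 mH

Step 1 — Angular frequency: ω = 2π·f = 2π·282 = 1772 rad/s.
Step 2 — Component impedances:
  R: Z = R = 1630 Ω
  L: Z = jωL = j·1772·0.01 = 0 + j17.72 Ω
Step 3 — Series combination: Z_total = R + L = 1630 + j17.72 Ω = 1630∠0.6° Ω.

Z = 1630 + j17.72 Ω = 1630∠0.6° Ω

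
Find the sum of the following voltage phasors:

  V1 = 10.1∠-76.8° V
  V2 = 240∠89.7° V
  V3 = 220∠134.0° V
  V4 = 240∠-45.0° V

Step 1 — Convert each phasor to rectangular form:
  V1 = 10.1·(cos(-76.8°) + j·sin(-76.8°)) = 2.306 - j9.833 V
  V2 = 240·(cos(89.7°) + j·sin(89.7°)) = 1.257 + j240 V
  V3 = 220·(cos(134.0°) + j·sin(134.0°)) = -152.8 + j158.3 V
  V4 = 240·(cos(-45.0°) + j·sin(-45.0°)) = 169.7 - j169.7 V
Step 2 — Sum components: V_total = 20.44 + j218.7 V.
Step 3 — Convert to polar: |V_total| = 219.7 V, ∠V_total = 84.7°.

V_total = 219.7∠84.7° V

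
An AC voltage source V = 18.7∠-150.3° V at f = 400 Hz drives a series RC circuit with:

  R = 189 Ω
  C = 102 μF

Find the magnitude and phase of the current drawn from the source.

Step 1 — Angular frequency: ω = 2π·f = 2π·400 = 2513 rad/s.
Step 2 — Component impedances:
  R: Z = R = 189 Ω
  C: Z = 1/(jωC) = -j/(ω·C) = 0 - j3.901 Ω
Step 3 — Series combination: Z_total = R + C = 189 - j3.901 Ω = 189∠-1.2° Ω.
Step 4 — Source phasor: V = 18.7∠-150.3° V = -16.24 - j9.265 V.
Step 5 — Ohm's law: I = V / Z_total = (-16.24 - j9.265) / (189 - j3.901) = -0.0849 - j0.05077 A.
Step 6 — Convert to polar: |I| = 0.09892 A, ∠I = -149.1°.

I = 0.09892∠-149.1° A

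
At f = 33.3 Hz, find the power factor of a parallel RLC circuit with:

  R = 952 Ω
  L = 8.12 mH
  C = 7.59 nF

Step 1 — Angular frequency: ω = 2π·f = 2π·33.3 = 209.2 rad/s.
Step 2 — Component impedances:
  R: Z = R = 952 Ω
  L: Z = jωL = j·209.2·0.00812 = 0 + j1.699 Ω
  C: Z = 1/(jωC) = -j/(ω·C) = 0 - j6.297e+05 Ω
Step 3 — Parallel combination: 1/Z_total = 1/R + 1/L + 1/C; Z_total = 0.003032 + j1.699 Ω = 1.699∠89.9° Ω.
Step 4 — Power factor: PF = cos(φ) = Re(Z)/|Z| = 0.003032/1.699 = 0.001785.
Step 5 — Type: Im(Z) = 1.699 ⇒ lagging (phase φ = 89.9°).

PF = 0.001785 (lagging, φ = 89.9°)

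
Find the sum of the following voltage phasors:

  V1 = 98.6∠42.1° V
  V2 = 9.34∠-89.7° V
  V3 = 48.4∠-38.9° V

Step 1 — Convert each phasor to rectangular form:
  V1 = 98.6·(cos(42.1°) + j·sin(42.1°)) = 73.16 + j66.1 V
  V2 = 9.34·(cos(-89.7°) + j·sin(-89.7°)) = 0.0489 - j9.34 V
  V3 = 48.4·(cos(-38.9°) + j·sin(-38.9°)) = 37.67 - j30.39 V
Step 2 — Sum components: V_total = 110.9 + j26.37 V.
Step 3 — Convert to polar: |V_total| = 114 V, ∠V_total = 13.4°.

V_total = 114∠13.4° V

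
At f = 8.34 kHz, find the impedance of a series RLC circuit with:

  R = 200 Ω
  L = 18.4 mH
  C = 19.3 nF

Step 1 — Angular frequency: ω = 2π·f = 2π·8340 = 5.24e+04 rad/s.
Step 2 — Component impedances:
  R: Z = R = 200 Ω
  L: Z = jωL = j·5.24e+04·0.0184 = 0 + j964.2 Ω
  C: Z = 1/(jωC) = -j/(ω·C) = 0 - j988.8 Ω
Step 3 — Series combination: Z_total = R + L + C = 200 - j24.58 Ω = 201.5∠-7.0° Ω.

Z = 200 - j24.58 Ω = 201.5∠-7.0° Ω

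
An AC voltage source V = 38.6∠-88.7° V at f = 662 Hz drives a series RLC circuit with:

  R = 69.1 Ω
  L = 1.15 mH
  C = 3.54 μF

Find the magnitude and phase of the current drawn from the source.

Step 1 — Angular frequency: ω = 2π·f = 2π·662 = 4159 rad/s.
Step 2 — Component impedances:
  R: Z = R = 69.1 Ω
  L: Z = jωL = j·4159·0.00115 = 0 + j4.783 Ω
  C: Z = 1/(jωC) = -j/(ω·C) = 0 - j67.91 Ω
Step 3 — Series combination: Z_total = R + L + C = 69.1 - j63.13 Ω = 93.6∠-42.4° Ω.
Step 4 — Source phasor: V = 38.6∠-88.7° V = 0.8757 - j38.59 V.
Step 5 — Ohm's law: I = V / Z_total = (0.8757 - j38.59) / (69.1 - j63.13) = 0.285 - j0.2981 A.
Step 6 — Convert to polar: |I| = 0.4124 A, ∠I = -46.3°.

I = 0.4124∠-46.3° A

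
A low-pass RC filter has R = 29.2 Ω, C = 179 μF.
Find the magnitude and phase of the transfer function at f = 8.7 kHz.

Step 1 — Angular frequency: ω = 2π·8700 = 5.466e+04 rad/s.
Step 2 — Transfer function: H(jω) = 1/(1 + jωRC).
Step 3 — Denominator: 1 + jωRC = 1 + j·5.466e+04·29.2·0.000179 = 1 + j285.7.
Step 4 — H = 1.225e-05 - j0.0035.
Step 5 — Magnitude: |H| = 0.0035 (-49.1 dB); phase: φ = -89.8°.

|H| = 0.0035 (-49.1 dB), φ = -89.8°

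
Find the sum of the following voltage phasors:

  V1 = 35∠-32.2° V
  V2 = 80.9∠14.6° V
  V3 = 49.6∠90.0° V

Step 1 — Convert each phasor to rectangular form:
  V1 = 35·(cos(-32.2°) + j·sin(-32.2°)) = 29.62 - j18.65 V
  V2 = 80.9·(cos(14.6°) + j·sin(14.6°)) = 78.29 + j20.39 V
  V3 = 49.6·(cos(90.0°) + j·sin(90.0°)) = 0 + j49.6 V
Step 2 — Sum components: V_total = 107.9 + j51.34 V.
Step 3 — Convert to polar: |V_total| = 119.5 V, ∠V_total = 25.4°.

V_total = 119.5∠25.4° V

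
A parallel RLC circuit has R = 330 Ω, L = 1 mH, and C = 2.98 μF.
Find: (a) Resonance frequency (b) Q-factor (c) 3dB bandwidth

Step 1 — Resonance: ω₀ = 1/√(LC) = 1/√(0.001·2.98e-06) = 1.832e+04 rad/s.
Step 2 — f₀ = ω₀/(2π) = 2915 Hz.
Step 3 — Parallel Q: Q = R/(ω₀L) = 330/(1.832e+04·0.001) = 18.01.
Step 4 — Bandwidth: Δω = ω₀/Q = 1017 rad/s; BW = Δω/(2π) = 161.8 Hz.

(a) f₀ = 2915 Hz  (b) Q = 18.01  (c) BW = 161.8 Hz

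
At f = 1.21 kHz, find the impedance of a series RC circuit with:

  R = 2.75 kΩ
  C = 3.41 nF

Step 1 — Angular frequency: ω = 2π·f = 2π·1210 = 7603 rad/s.
Step 2 — Component impedances:
  R: Z = R = 2750 Ω
  C: Z = 1/(jωC) = -j/(ω·C) = 0 - j3.857e+04 Ω
Step 3 — Series combination: Z_total = R + C = 2750 - j3.857e+04 Ω = 3.867e+04∠-85.9° Ω.

Z = 2750 - j3.857e+04 Ω = 3.867e+04∠-85.9° Ω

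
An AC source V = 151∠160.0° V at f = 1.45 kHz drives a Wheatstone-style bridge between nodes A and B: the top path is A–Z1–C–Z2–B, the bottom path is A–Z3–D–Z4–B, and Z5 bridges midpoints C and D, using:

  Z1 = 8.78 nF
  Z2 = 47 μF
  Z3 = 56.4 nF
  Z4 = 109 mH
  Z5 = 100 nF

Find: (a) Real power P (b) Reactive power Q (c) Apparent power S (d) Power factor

Step 1 — Angular frequency: ω = 2π·f = 2π·1450 = 9111 rad/s.
Step 2 — Component impedances:
  Z1: Z = 1/(jωC) = -j/(ω·C) = 0 - j1.25e+04 Ω
  Z2: Z = 1/(jωC) = -j/(ω·C) = 0 - j2.335 Ω
  Z3: Z = 1/(jωC) = -j/(ω·C) = 0 - j1946 Ω
  Z4: Z = jωL = j·9111·0.109 = 0 + j993.1 Ω
  Z5: Z = 1/(jωC) = -j/(ω·C) = 0 - j1098 Ω
Step 3 — Bridge requires nodal analysis (the Z5 bridge couples midpoints C and D, so the two paths cannot be reduced to a simple series/parallel combination). Setting node B to ground and injecting 1 A at node A, the 3-node admittance system at A, C, D solves to V_A = Z_AB = 0 + j2.42e+04 Ω = 2.42e+04∠90.0° Ω.
Step 4 — Source phasor: V = 151∠160.0° V = -141.9 + j51.65 V.
Step 5 — Current: I = V / Z = 0.002134 + j0.005864 A = 0.006241∠70.0° A.
Step 6 — Complex power: S = V·I* = 0 + j0.9424 VA.
Step 7 — Real power: P = Re(S) = 0 W.
Step 8 — Reactive power: Q = Im(S) = 0.9424 VAR.
Step 9 — Apparent power: |S| = 0.9424 VA.
Step 10 — Power factor: PF = P/|S| = 0 (lagging).

(a) P = 0 W  (b) Q = 0.9424 VAR  (c) S = 0.9424 VA  (d) PF = 0 (lagging)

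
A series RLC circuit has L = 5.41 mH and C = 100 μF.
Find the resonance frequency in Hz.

Step 1 — Resonance condition Im(Z)=0 gives ω₀ = 1/√(LC).
Step 2 — ω₀ = 1/√(0.00541·0.0001) = 1360 rad/s.
Step 3 — f₀ = ω₀/(2π) = 216.4 Hz.

f₀ = 216.4 Hz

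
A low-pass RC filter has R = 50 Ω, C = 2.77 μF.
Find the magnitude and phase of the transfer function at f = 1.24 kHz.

Step 1 — Angular frequency: ω = 2π·1240 = 7791 rad/s.
Step 2 — Transfer function: H(jω) = 1/(1 + jωRC).
Step 3 — Denominator: 1 + jωRC = 1 + j·7791·50·2.77e-06 = 1 + j1.079.
Step 4 — H = 0.462 - j0.4986.
Step 5 — Magnitude: |H| = 0.6797 (-3.4 dB); phase: φ = -47.2°.

|H| = 0.6797 (-3.4 dB), φ = -47.2°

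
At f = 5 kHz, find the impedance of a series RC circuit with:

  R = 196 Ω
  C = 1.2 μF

Step 1 — Angular frequency: ω = 2π·f = 2π·5000 = 3.142e+04 rad/s.
Step 2 — Component impedances:
  R: Z = R = 196 Ω
  C: Z = 1/(jωC) = -j/(ω·C) = 0 - j26.53 Ω
Step 3 — Series combination: Z_total = R + C = 196 - j26.53 Ω = 197.8∠-7.7° Ω.

Z = 196 - j26.53 Ω = 197.8∠-7.7° Ω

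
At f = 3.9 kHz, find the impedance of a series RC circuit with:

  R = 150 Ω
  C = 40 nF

Step 1 — Angular frequency: ω = 2π·f = 2π·3900 = 2.45e+04 rad/s.
Step 2 — Component impedances:
  R: Z = R = 150 Ω
  C: Z = 1/(jωC) = -j/(ω·C) = 0 - j1020 Ω
Step 3 — Series combination: Z_total = R + C = 150 - j1020 Ω = 1031∠-81.6° Ω.

Z = 150 - j1020 Ω = 1031∠-81.6° Ω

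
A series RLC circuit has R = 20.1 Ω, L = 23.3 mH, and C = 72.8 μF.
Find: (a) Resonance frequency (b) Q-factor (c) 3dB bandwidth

Step 1 — Resonance: ω₀ = 1/√(LC) = 1/√(0.0233·7.28e-05) = 767.8 rad/s.
Step 2 — f₀ = ω₀/(2π) = 122.2 Hz.
Step 3 — Series Q: Q = ω₀L/R = 767.8·0.0233/20.1 = 0.8901.
Step 4 — Bandwidth: Δω = ω₀/Q = 862.7 rad/s; BW = Δω/(2π) = 137.3 Hz.

(a) f₀ = 122.2 Hz  (b) Q = 0.8901  (c) BW = 137.3 Hz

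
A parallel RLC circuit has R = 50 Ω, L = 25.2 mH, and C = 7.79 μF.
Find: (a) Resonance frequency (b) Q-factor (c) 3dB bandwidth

Step 1 — Resonance: ω₀ = 1/√(LC) = 1/√(0.0252·7.79e-06) = 2257 rad/s.
Step 2 — f₀ = ω₀/(2π) = 359.2 Hz.
Step 3 — Parallel Q: Q = R/(ω₀L) = 50/(2257·0.0252) = 0.8791.
Step 4 — Bandwidth: Δω = ω₀/Q = 2567 rad/s; BW = Δω/(2π) = 408.6 Hz.

(a) f₀ = 359.2 Hz  (b) Q = 0.8791  (c) BW = 408.6 Hz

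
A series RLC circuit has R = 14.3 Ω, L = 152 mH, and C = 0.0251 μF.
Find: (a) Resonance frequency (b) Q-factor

Step 1 — Resonance condition Im(Z)=0 gives ω₀ = 1/√(LC).
Step 2 — ω₀ = 1/√(0.152·2.51e-08) = 1.619e+04 rad/s.
Step 3 — f₀ = ω₀/(2π) = 2577 Hz.
Step 4 — Series Q: Q = ω₀L/R = 1.619e+04·0.152/14.3 = 172.1.

(a) f₀ = 2577 Hz  (b) Q = 172.1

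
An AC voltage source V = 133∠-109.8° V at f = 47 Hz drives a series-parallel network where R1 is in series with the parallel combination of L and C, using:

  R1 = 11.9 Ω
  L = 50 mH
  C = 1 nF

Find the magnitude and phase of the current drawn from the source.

Step 1 — Angular frequency: ω = 2π·f = 2π·47 = 295.3 rad/s.
Step 2 — Component impedances:
  R1: Z = R = 11.9 Ω
  L: Z = jωL = j·295.3·0.05 = 0 + j14.77 Ω
  C: Z = 1/(jωC) = -j/(ω·C) = 0 - j3.386e+06 Ω
Step 3 — Parallel branch: L || C = 1/(1/L + 1/C) = 0 + j14.77 Ω.
Step 4 — Series with R1: Z_total = R1 + (L || C) = 11.9 + j14.77 Ω = 18.96∠51.1° Ω.
Step 5 — Source phasor: V = 133∠-109.8° V = -45.05 - j125.1 V.
Step 6 — Ohm's law: I = V / Z_total = (-45.05 - j125.1) / (11.9 + j14.77) = -6.629 - j2.291 A.
Step 7 — Convert to polar: |I| = 7.013 A, ∠I = -160.9°.

I = 7.013∠-160.9° A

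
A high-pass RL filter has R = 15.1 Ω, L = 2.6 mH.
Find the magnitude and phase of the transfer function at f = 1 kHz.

Step 1 — Angular frequency: ω = 2π·1000 = 6283 rad/s.
Step 2 — Transfer function: H(jω) = jωL/(R + jωL).
Step 3 — Numerator jωL = j·16.34; denominator R + jωL = 15.1 + j16.34.
Step 4 — H = 0.5393 + j0.4985.
Step 5 — Magnitude: |H| = 0.7343 (-2.7 dB); phase: φ = 42.7°.

|H| = 0.7343 (-2.7 dB), φ = 42.7°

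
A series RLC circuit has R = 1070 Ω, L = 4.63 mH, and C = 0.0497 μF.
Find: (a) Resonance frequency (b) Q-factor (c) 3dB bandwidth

Step 1 — Resonance condition Im(Z)=0 gives ω₀ = 1/√(LC).
Step 2 — ω₀ = 1/√(0.00463·4.97e-08) = 6.592e+04 rad/s.
Step 3 — f₀ = ω₀/(2π) = 1.049e+04 Hz.
Step 4 — Series Q: Q = ω₀L/R = 6.592e+04·0.00463/1070 = 0.2853.
Step 5 — 3dB bandwidth: Δω = ω₀/Q = 2.311e+05 rad/s; BW = Δω/(2π) = 3.678e+04 Hz.

(a) f₀ = 1.049e+04 Hz  (b) Q = 0.2853  (c) BW = 3.678e+04 Hz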